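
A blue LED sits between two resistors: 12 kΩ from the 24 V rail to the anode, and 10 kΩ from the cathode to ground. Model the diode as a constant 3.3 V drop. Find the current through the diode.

The two resistors are in series with the diode, so KVL gives 24 = I·12 + 3.3 + I·10.
I = (24 − 3.3) / (12 + 10) kΩ = 20.7 / 22 = 0.941 mA.

I ≈ 0.94 mA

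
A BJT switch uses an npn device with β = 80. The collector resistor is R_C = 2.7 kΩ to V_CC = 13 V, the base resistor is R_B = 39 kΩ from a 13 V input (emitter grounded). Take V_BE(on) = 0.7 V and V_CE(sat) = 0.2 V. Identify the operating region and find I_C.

saturation; I_C ≈ 4.7 mA

Assume active: I_B = (13 − 0.7)/39 = 0.315 mA, giving I_C = β·I_B = 25.2 mA.
But then V_CE = 13 − 25.2×2.7 = -55.1 V < V_CE(sat) = 0.2 V — impossible in the active region.
So the transistor is saturated. With V_CE = 0.2 V, I_C = (V_CC − 0.2)/R_C = 12.8/2.7 = 4.74 mA.
Check: β·I_B = 25.2 mA > I_C = 4.74 mA, confirming saturation.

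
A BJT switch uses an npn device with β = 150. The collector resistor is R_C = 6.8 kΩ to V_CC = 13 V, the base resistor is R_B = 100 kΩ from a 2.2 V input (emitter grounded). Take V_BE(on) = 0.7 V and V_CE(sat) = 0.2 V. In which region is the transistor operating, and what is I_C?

saturation; I_C ≈ 1.9 mA

Assume active: I_B = (2.2 − 0.7)/100 = 0.015 mA, giving I_C = β·I_B = 2.25 mA.
But then V_CE = 13 − 2.25×6.8 = -2.3 V < V_CE(sat) = 0.2 V — impossible in the active region.
So the transistor is saturated. With V_CE = 0.2 V, I_C = (V_CC − 0.2)/R_C = 12.8/6.8 = 1.88 mA.
Check: β·I_B = 2.25 mA > I_C = 1.88 mA, confirming saturation.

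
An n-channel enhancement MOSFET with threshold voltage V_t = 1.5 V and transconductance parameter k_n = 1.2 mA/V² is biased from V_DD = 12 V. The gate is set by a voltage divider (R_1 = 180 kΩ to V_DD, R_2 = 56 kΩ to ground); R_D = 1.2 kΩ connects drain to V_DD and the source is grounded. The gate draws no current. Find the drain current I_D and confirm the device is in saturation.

I_D ≈ 1.1 mA

V_G = V_DD·R_2/(R_1+R_2) = 12×56/236 = 2.85 V. With the source grounded, V_GS = V_G = 2.85 V.
Assume saturation: I_D = (k_n/2)(V_GS − V_t)² = (1.2/2)×(2.85 − 1.5)² = 0.6×1.35² = 1.09 mA.
V_DS = V_DD − I_D·R_D = 12 − 1.09×1.2 = 10.7 V.
Saturation requires V_DS ≥ V_GS − V_t = 1.35 V; 10.7 ≥ 1.35 ✓.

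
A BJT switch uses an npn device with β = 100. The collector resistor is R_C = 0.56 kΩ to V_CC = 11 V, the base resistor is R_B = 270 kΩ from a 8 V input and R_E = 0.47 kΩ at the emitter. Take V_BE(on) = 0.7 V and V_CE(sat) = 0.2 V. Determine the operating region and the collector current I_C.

Assume active. Base-emitter loop: I_B = (V_BB − V_BE)/(R_B + (β+1)R_E) = (8 − 0.7)/(270 + 101×0.47) = 0.023 mA.
I_C = β·I_B = 100×0.023 = 2.3 mA.
V_CE = V_CC − I_C·R_C − I_E·R_E = 11 − 2.3×0.56 − 2.32×0.47 = 8.62 V > V_CE(sat), so the active-region assumption holds.

active; I_C ≈ 2.3 mA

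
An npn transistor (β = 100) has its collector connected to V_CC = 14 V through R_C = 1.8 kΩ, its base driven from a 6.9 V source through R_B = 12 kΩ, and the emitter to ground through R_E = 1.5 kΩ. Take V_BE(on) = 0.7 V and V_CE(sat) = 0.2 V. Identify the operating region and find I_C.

Assume active. Base-emitter loop: I_B = (V_BB − V_BE)/(R_B + (β+1)R_E) = (6.9 − 0.7)/(12 + 101×1.5) = 0.0379 mA.
I_C = β·I_B = 100×0.0379 = 3.79 mA.
V_CE = V_CC − I_C·R_C − I_E·R_E = 14 − 3.79×1.8 − 3.83×1.5 = 1.43 V > V_CE(sat), so the active-region assumption holds.

active; I_C ≈ 3.8 mA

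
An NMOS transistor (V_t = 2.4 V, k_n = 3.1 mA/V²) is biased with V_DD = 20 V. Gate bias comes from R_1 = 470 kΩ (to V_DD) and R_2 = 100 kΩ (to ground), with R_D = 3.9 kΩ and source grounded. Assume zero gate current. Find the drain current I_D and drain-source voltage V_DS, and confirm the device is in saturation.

V_G = V_DD·R_2/(R_1+R_2) = 20×100/570 = 3.51 V. With the source grounded, V_GS = V_G = 3.51 V.
Assume saturation: I_D = (k_n/2)(V_GS − V_t)² = (3.1/2)×(3.51 − 2.4)² = 1.55×1.11² = 1.91 mA.
V_DS = V_DD − I_D·R_D = 20 − 1.91×3.9 = 12.6 V.
Saturation requires V_DS ≥ V_GS − V_t = 1.11 V; 12.6 ≥ 1.11 ✓.

I_D ≈ 1.9 mA, V_DS ≈ 13 V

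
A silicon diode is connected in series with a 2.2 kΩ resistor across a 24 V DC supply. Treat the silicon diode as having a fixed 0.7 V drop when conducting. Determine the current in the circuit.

I ≈ 11 mA

KVL around the loop: 24 = V_D + I·R = 0.7 + I × 2.2 kΩ.
So I = (24 − 0.7) / 2.2 kΩ = 23.3 / 2.2 = 10.6 mA.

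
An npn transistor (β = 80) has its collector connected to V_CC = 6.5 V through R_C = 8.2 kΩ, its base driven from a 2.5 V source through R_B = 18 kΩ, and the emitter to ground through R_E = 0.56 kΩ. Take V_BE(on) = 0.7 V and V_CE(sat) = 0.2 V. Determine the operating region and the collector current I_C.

Assume active: I_B = (2.5 − 0.7)/(18 + 81×0.56) = 0.0284 mA, I_C = β·I_B = 2.27 mA.
Then V_CE = 6.5 − 2.27×8.2 − 2.3×0.56 = -13.4 V < 0.2 V — the active assumption fails.
Re-solve with V_CE = 0.2 V. KCL at the emitter: V_E/R_E = (V_BB−0.7−V_E)/R_B + (V_CC−0.2−V_E)/R_C, giving V_E = 0.442 V.
I_C = (V_CC − 0.2 − V_E)/R_C = (6.3 − 0.442)/8.2 = 0.714 mA.
Check: I_B = (1.8 − 0.442)/18 = 0.0754 mA, and β·I_B = 6.03 mA > I_C, confirming saturation.

saturation; I_C ≈ 0.71 mA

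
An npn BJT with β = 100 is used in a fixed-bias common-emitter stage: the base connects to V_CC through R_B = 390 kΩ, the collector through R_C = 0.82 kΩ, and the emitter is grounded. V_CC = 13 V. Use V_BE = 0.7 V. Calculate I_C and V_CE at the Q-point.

Base loop: V_CC = I_B·R_B + V_BE, so I_B = (13 − 0.7)/390 kΩ = 0.0315 mA.
In the active region I_C = β·I_B = 100 × 0.0315 = 3.15 mA.
Collector loop: V_CE = V_CC − I_C·R_C = 13 − 3.15×0.82 = 10.4 V.
Since V_CE = 10.4 V > V_CE(sat) ≈ 0.2 V, the transistor is in the active region as assumed.

I_C ≈ 3.2 mA, V_CE ≈ 10 V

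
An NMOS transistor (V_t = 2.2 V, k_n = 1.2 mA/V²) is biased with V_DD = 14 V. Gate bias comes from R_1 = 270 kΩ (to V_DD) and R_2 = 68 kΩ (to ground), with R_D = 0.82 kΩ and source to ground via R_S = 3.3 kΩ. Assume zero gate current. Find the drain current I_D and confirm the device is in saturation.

I_D ≈ 0.078 mA

V_G = V_DD·R_2/(R_1+R_2) = 14×68/338 = 2.82 V.
Assume saturation: I_D = (k_n/2)(V_GS − V_t)² with V_GS = V_G − I_D·R_S = 2.82 − 3.3·I_D.
Substituting gives 6.53·I_D² − 3.44·I_D + 0.228 = 0, with roots I_D = 0.0778 or 0.449 mA.
The root I_D = 0.449 mA gives V_GS = 1.33 V ≤ V_t, so take I_D = 0.0778 mA.
Then V_GS = 2.56 V and V_DS = V_DD − I_D(R_D+R_S) = 14 − 0.0778×4.12 = 13.7 V.
Saturation requires V_DS ≥ V_GS − V_t = 0.36 V; 13.7 ≥ 0.36 ✓.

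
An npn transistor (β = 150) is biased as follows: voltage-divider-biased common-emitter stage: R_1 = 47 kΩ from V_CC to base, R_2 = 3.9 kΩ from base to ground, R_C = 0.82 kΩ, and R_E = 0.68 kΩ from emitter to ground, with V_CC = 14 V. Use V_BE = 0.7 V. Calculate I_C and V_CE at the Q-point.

I_C ≈ 0.53 mA, V_CE ≈ 13 V

Thevenize the base divider: V_Th = V_CC·R_2/(R_1+R_2) = 14×3.9/50.9 = 1.07 V, R_Th = R_1‖R_2 = 3.6 kΩ.
Base-emitter loop: V_Th = I_B·R_Th + V_BE + (β+1)I_B·R_E, so I_B = (1.07 − 0.7) / (3.6 + 151×0.68) = 0.00351 mA.
I_C = β·I_B = 150×0.00351 = 0.526 mA, and I_E = (β+1)I_B = 0.53 mA.
V_CE = V_CC − I_C·R_C − I_E·R_E = 14 − 0.526×0.82 − 0.53×0.68 = 13.2 V.
V_CE = 13.2 V > 0.2 V confirms active-region operation.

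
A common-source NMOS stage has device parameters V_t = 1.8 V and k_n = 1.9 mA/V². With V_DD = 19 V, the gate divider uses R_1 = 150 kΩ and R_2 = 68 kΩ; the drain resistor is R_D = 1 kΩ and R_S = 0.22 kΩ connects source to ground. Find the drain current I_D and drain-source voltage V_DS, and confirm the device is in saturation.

I_D ≈ 6.7 mA, V_DS ≈ 11 V

V_G = V_DD·R_2/(R_1+R_2) = 19×68/218 = 5.93 V.
Assume saturation: I_D = (k_n/2)(V_GS − V_t)² with V_GS = V_G − I_D·R_S = 5.93 − 0.22·I_D.
Substituting gives 0.046·I_D² − 2.72·I_D + 16.2 = 0, with roots I_D = 6.69 or 52.6 mA.
The root I_D = 52.6 mA gives V_GS = -5.64 V ≤ V_t, so take I_D = 6.69 mA.
Then V_GS = 4.45 V and V_DS = V_DD − I_D(R_D+R_S) = 19 − 6.69×1.22 = 10.8 V.
Saturation requires V_DS ≥ V_GS − V_t = 2.65 V; 10.8 ≥ 2.65 ✓.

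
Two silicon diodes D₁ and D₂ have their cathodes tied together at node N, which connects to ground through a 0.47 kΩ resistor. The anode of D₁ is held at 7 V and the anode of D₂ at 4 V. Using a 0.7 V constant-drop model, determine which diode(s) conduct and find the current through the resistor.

Assume both conduct. Then node N would need to be at both 7−0.7 = 6.3 V and 4−0.7 = 3.3 V, which is impossible.
Assume only D₁ conducts: V_N = 7 − 0.7 = 6.3 V, so I_R = 6.3/0.47 = 13.4 mA.
Check D₂: its anode-to-cathode voltage is 4 − 6.3 = -2.3 V < 0.7 V, so it is off. The assumption is consistent.

Only D₁ conducts; I_R ≈ 13 mA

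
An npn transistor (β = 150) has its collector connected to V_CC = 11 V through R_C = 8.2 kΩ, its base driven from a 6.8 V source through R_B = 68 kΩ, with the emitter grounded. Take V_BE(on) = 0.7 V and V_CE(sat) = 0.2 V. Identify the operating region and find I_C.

saturation; I_C ≈ 1.3 mA

Assume active: I_B = (6.8 − 0.7)/68 = 0.0897 mA, giving I_C = β·I_B = 13.5 mA.
But then V_CE = 11 − 13.5×8.2 = -99.3 V < V_CE(sat) = 0.2 V — impossible in the active region.
So the transistor is saturated. With V_CE = 0.2 V, I_C = (V_CC − 0.2)/R_C = 10.8/8.2 = 1.32 mA.
Check: β·I_B = 13.5 mA > I_C = 1.32 mA, confirming saturation.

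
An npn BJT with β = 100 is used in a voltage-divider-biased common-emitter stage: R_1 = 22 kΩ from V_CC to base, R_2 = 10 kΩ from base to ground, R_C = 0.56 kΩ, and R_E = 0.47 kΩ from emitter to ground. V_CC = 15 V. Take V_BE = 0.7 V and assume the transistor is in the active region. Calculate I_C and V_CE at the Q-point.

Thevenize the base divider: V_Th = V_CC·R_2/(R_1+R_2) = 15×10/32 = 4.69 V, R_Th = R_1‖R_2 = 6.88 kΩ.
Base-emitter loop: V_Th = I_B·R_Th + V_BE + (β+1)I_B·R_E, so I_B = (4.69 − 0.7) / (6.88 + 101×0.47) = 0.0734 mA.
I_C = β·I_B = 100×0.0734 = 7.34 mA, and I_E = (β+1)I_B = 7.41 mA.
V_CE = V_CC − I_C·R_C − I_E·R_E = 15 − 7.34×0.56 − 7.41×0.47 = 7.41 V.
V_CE = 7.41 V > 0.2 V confirms active-region operation.

I_C ≈ 7.3 mA, V_CE ≈ 7.4 V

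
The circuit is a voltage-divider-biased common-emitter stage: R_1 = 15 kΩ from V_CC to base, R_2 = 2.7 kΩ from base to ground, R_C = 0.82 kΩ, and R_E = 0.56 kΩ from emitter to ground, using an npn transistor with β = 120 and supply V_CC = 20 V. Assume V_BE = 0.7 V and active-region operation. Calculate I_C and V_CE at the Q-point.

Thevenize the base divider: V_Th = V_CC·R_2/(R_1+R_2) = 20×2.7/17.7 = 3.05 V, R_Th = R_1‖R_2 = 2.29 kΩ.
Base-emitter loop: V_Th = I_B·R_Th + V_BE + (β+1)I_B·R_E, so I_B = (3.05 − 0.7) / (2.29 + 121×0.56) = 0.0336 mA.
I_C = β·I_B = 120×0.0336 = 4.03 mA, and I_E = (β+1)I_B = 4.06 mA.
V_CE = V_CC − I_C·R_C − I_E·R_E = 20 − 4.03×0.82 − 4.06×0.56 = 14.4 V.
V_CE = 14.4 V > 0.2 V confirms active-region operation.

I_C ≈ 4 mA, V_CE ≈ 14 V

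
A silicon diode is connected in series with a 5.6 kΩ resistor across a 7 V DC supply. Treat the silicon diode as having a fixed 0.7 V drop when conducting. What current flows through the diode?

I ≈ 1.1 mA

KVL around the loop: 7 = V_D + I·R = 0.7 + I × 5.6 kΩ.
So I = (7 − 0.7) / 5.6 kΩ = 6.3 / 5.6 = 1.12 mA.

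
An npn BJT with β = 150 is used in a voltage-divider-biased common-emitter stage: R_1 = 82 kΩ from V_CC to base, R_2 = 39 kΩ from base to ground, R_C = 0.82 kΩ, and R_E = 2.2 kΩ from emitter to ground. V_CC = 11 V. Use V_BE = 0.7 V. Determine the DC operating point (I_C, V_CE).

I_C ≈ 1.2 mA, V_CE ≈ 7.4 V

Thevenize the base divider: V_Th = V_CC·R_2/(R_1+R_2) = 11×39/121 = 3.55 V, R_Th = R_1‖R_2 = 26.4 kΩ.
Base-emitter loop: V_Th = I_B·R_Th + V_BE + (β+1)I_B·R_E, so I_B = (3.55 − 0.7) / (26.4 + 151×2.2) = 0.00793 mA.
I_C = β·I_B = 150×0.00793 = 1.19 mA, and I_E = (β+1)I_B = 1.2 mA.
V_CE = V_CC − I_C·R_C − I_E·R_E = 11 − 1.19×0.82 − 1.2×2.2 = 7.39 V.
V_CE = 7.39 V > 0.2 V confirms active-region operation.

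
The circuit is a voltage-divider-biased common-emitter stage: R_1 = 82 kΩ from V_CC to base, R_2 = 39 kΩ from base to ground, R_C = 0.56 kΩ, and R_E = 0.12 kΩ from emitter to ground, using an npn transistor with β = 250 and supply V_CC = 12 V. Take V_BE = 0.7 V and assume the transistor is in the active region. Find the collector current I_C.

I_C ≈ 14 mA

Thevenize the base divider: V_Th = V_CC·R_2/(R_1+R_2) = 12×39/121 = 3.87 V, R_Th = R_1‖R_2 = 26.4 kΩ.
Base-emitter loop: V_Th = I_B·R_Th + V_BE + (β+1)I_B·R_E, so I_B = (3.87 − 0.7) / (26.4 + 251×0.12) = 0.056 mA.
I_C = β·I_B = 250×0.056 = 14 mA, and I_E = (β+1)I_B = 14.1 mA.
V_CE = V_CC − I_C·R_C − I_E·R_E = 12 − 14×0.56 − 14.1×0.12 = 2.47 V.
V_CE = 2.47 V > 0.2 V confirms active-region operation.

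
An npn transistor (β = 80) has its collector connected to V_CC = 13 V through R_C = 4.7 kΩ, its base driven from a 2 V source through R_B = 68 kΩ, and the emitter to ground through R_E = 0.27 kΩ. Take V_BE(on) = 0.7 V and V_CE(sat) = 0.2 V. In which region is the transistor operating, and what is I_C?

Assume active. Base-emitter loop: I_B = (V_BB − V_BE)/(R_B + (β+1)R_E) = (2 − 0.7)/(68 + 81×0.27) = 0.0145 mA.
I_C = β·I_B = 80×0.0145 = 1.16 mA.
V_CE = V_CC − I_C·R_C − I_E·R_E = 13 − 1.16×4.7 − 1.17×0.27 = 7.24 V > V_CE(sat), so the active-region assumption holds.

active; I_C ≈ 1.2 mA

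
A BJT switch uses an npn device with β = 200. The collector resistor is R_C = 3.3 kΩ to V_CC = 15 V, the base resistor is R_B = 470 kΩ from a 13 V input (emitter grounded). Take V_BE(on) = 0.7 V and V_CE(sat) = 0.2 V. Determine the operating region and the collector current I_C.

saturation; I_C ≈ 4.5 mA

Assume active: I_B = (13 − 0.7)/470 = 0.0262 mA, giving I_C = β·I_B = 5.23 mA.
But then V_CE = 15 − 5.23×3.3 = -2.27 V < V_CE(sat) = 0.2 V — impossible in the active region.
So the transistor is saturated. With V_CE = 0.2 V, I_C = (V_CC − 0.2)/R_C = 14.8/3.3 = 4.48 mA.
Check: β·I_B = 5.23 mA > I_C = 4.48 mA, confirming saturation.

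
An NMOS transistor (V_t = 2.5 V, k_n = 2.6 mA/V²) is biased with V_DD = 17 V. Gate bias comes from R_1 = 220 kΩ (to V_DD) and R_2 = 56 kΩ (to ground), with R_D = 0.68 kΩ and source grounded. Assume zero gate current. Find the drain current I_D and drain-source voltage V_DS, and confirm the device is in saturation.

V_G = V_DD·R_2/(R_1+R_2) = 17×56/276 = 3.45 V. With the source grounded, V_GS = V_G = 3.45 V.
Assume saturation: I_D = (k_n/2)(V_GS − V_t)² = (2.6/2)×(3.45 − 2.5)² = 1.3×0.949² = 1.17 mA.
V_DS = V_DD − I_D·R_D = 17 − 1.17×0.68 = 16.2 V.
Saturation requires V_DS ≥ V_GS − V_t = 0.949 V; 16.2 ≥ 0.949 ✓.

I_D ≈ 1.2 mA, V_DS ≈ 16 V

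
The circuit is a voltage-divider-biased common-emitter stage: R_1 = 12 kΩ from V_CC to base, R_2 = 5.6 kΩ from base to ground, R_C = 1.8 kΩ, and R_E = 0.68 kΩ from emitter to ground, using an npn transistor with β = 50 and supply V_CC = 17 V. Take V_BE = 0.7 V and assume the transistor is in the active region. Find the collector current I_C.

Thevenize the base divider: V_Th = V_CC·R_2/(R_1+R_2) = 17×5.6/17.6 = 5.41 V, R_Th = R_1‖R_2 = 3.82 kΩ.
Base-emitter loop: V_Th = I_B·R_Th + V_BE + (β+1)I_B·R_E, so I_B = (5.41 − 0.7) / (3.82 + 51×0.68) = 0.122 mA.
I_C = β·I_B = 50×0.122 = 6.12 mA, and I_E = (β+1)I_B = 6.24 mA.
V_CE = V_CC − I_C·R_C − I_E·R_E = 17 − 6.12×1.8 − 6.24×0.68 = 1.75 V.
V_CE = 1.75 V > 0.2 V confirms active-region operation.

I_C ≈ 6.1 mA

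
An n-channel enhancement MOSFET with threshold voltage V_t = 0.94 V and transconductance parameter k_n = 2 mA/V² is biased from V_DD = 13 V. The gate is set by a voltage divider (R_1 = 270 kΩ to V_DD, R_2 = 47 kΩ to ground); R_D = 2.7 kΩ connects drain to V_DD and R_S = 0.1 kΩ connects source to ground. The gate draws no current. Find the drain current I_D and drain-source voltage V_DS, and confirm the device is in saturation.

V_G = V_DD·R_2/(R_1+R_2) = 13×47/317 = 1.93 V.
Assume saturation: I_D = (k_n/2)(V_GS − V_t)² with V_GS = V_G − I_D·R_S = 1.93 − 0.1·I_D.
Substituting gives 0.01·I_D² − 1.2·I_D + 0.975 = 0, with roots I_D = 0.82 or 119 mA.
The root I_D = 119 mA gives V_GS = -9.97 V ≤ V_t, so take I_D = 0.82 mA.
Then V_GS = 1.85 V and V_DS = V_DD − I_D(R_D+R_S) = 13 − 0.82×2.8 = 10.7 V.
Saturation requires V_DS ≥ V_GS − V_t = 0.905 V; 10.7 ≥ 0.905 ✓.

I_D ≈ 0.82 mA, V_DS ≈ 11 V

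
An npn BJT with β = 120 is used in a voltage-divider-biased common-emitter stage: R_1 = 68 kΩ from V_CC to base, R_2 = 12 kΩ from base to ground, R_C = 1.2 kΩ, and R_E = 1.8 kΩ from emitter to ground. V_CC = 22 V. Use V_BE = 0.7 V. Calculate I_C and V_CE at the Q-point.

Thevenize the base divider: V_Th = V_CC·R_2/(R_1+R_2) = 22×12/80 = 3.3 V, R_Th = R_1‖R_2 = 10.2 kΩ.
Base-emitter loop: V_Th = I_B·R_Th + V_BE + (β+1)I_B·R_E, so I_B = (3.3 − 0.7) / (10.2 + 121×1.8) = 0.0114 mA.
I_C = β·I_B = 120×0.0114 = 1.37 mA, and I_E = (β+1)I_B = 1.38 mA.
V_CE = V_CC − I_C·R_C − I_E·R_E = 22 − 1.37×1.2 − 1.38×1.8 = 17.9 V.
V_CE = 17.9 V > 0.2 V confirms active-region operation.

I_C ≈ 1.4 mA, V_CE ≈ 18 V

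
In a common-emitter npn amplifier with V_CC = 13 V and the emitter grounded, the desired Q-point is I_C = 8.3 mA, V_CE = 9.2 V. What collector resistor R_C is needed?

Collector loop: V_CC = I_C·R_C + V_CE.
R_C = (V_CC − V_CE)/I_C = (13 − 9.2)/8.3 = 0.458 kΩ.

R_C ≈ 0.46 kΩ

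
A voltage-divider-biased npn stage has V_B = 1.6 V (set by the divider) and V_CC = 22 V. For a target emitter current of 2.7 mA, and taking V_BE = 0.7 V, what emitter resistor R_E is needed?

R_E ≈ 0.33 kΩ

V_E = V_B − V_BE = 1.6 − 0.7 = 0.9 V.
R_E = V_E / I_E = 0.9 / 2.7 = 0.333 kΩ.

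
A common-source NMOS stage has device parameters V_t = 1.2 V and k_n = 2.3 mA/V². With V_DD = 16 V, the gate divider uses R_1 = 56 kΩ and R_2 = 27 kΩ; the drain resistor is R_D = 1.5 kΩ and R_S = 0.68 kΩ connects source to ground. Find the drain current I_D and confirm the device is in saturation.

I_D ≈ 3.4 mA

V_G = V_DD·R_2/(R_1+R_2) = 16×27/83 = 5.2 V.
Assume saturation: I_D = (k_n/2)(V_GS − V_t)² with V_GS = V_G − I_D·R_S = 5.2 − 0.68·I_D.
Substituting gives 0.532·I_D² − 7.26·I_D + 18.4 = 0, with roots I_D = 3.37 or 10.3 mA.
The root I_D = 10.3 mA gives V_GS = -1.79 V ≤ V_t, so take I_D = 3.37 mA.
Then V_GS = 2.91 V and V_DS = V_DD − I_D(R_D+R_S) = 16 − 3.37×2.18 = 8.65 V.
Saturation requires V_DS ≥ V_GS − V_t = 1.71 V; 8.65 ≥ 1.71 ✓.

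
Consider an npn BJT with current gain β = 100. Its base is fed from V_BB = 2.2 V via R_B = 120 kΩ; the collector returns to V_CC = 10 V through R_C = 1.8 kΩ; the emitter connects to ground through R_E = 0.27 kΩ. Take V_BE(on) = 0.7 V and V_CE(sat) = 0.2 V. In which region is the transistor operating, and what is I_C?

Assume active. Base-emitter loop: I_B = (V_BB − V_BE)/(R_B + (β+1)R_E) = (2.2 − 0.7)/(120 + 101×0.27) = 0.0102 mA.
I_C = β·I_B = 100×0.0102 = 1.02 mA.
V_CE = V_CC − I_C·R_C − I_E·R_E = 10 − 1.02×1.8 − 1.03×0.27 = 7.89 V > V_CE(sat), so the active-region assumption holds.

active; I_C ≈ 1 mA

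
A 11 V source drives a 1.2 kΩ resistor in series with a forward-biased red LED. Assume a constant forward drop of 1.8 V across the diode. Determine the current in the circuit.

I ≈ 7.7 mA

KVL around the loop: 11 = V_D + I·R = 1.8 + I × 1.2 kΩ.
So I = (11 − 1.8) / 1.2 kΩ = 9.2 / 1.2 = 7.67 mA.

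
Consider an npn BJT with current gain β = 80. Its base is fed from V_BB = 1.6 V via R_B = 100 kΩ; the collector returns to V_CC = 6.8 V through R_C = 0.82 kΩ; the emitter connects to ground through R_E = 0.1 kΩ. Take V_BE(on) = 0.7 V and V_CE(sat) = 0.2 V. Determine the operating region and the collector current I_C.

active; I_C ≈ 0.67 mA

Assume active. Base-emitter loop: I_B = (V_BB − V_BE)/(R_B + (β+1)R_E) = (1.6 − 0.7)/(100 + 81×0.1) = 0.00833 mA.
I_C = β·I_B = 80×0.00833 = 0.666 mA.
V_CE = V_CC − I_C·R_C − I_E·R_E = 6.8 − 0.666×0.82 − 0.674×0.1 = 6.19 V > V_CE(sat), so the active-region assumption holds.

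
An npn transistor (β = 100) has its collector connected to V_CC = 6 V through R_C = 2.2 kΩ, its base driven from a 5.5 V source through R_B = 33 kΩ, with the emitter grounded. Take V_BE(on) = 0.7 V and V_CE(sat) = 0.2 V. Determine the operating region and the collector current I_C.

saturation; I_C ≈ 2.6 mA

Assume active: I_B = (5.5 − 0.7)/33 = 0.145 mA, giving I_C = β·I_B = 14.5 mA.
But then V_CE = 6 − 14.5×2.2 = -26 V < V_CE(sat) = 0.2 V — impossible in the active region.
So the transistor is saturated. With V_CE = 0.2 V, I_C = (V_CC − 0.2)/R_C = 5.8/2.2 = 2.64 mA.
Check: β·I_B = 14.5 mA > I_C = 2.64 mA, confirming saturation.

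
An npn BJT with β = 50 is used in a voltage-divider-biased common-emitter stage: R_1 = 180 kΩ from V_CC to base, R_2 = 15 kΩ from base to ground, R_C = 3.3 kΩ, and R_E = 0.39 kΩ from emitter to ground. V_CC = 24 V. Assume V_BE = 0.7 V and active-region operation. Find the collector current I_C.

Thevenize the base divider: V_Th = V_CC·R_2/(R_1+R_2) = 24×15/195 = 1.85 V, R_Th = R_1‖R_2 = 13.8 kΩ.
Base-emitter loop: V_Th = I_B·R_Th + V_BE + (β+1)I_B·R_E, so I_B = (1.85 − 0.7) / (13.8 + 51×0.39) = 0.034 mA.
I_C = β·I_B = 50×0.034 = 1.7 mA, and I_E = (β+1)I_B = 1.73 mA.
V_CE = V_CC − I_C·R_C − I_E·R_E = 24 − 1.7×3.3 − 1.73×0.39 = 17.7 V.
V_CE = 17.7 V > 0.2 V confirms active-region operation.

I_C ≈ 1.7 mA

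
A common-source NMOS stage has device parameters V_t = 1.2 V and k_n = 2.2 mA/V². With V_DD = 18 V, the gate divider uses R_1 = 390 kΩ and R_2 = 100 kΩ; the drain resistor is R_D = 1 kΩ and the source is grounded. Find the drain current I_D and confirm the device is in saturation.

V_G = V_DD·R_2/(R_1+R_2) = 18×100/490 = 3.67 V. With the source grounded, V_GS = V_G = 3.67 V.
Assume saturation: I_D = (k_n/2)(V_GS − V_t)² = (2.2/2)×(3.67 − 1.2)² = 1.1×2.47² = 6.73 mA.
V_DS = V_DD − I_D·R_D = 18 − 6.73×1 = 11.3 V.
Saturation requires V_DS ≥ V_GS − V_t = 2.47 V; 11.3 ≥ 2.47 ✓.

I_D ≈ 6.7 mA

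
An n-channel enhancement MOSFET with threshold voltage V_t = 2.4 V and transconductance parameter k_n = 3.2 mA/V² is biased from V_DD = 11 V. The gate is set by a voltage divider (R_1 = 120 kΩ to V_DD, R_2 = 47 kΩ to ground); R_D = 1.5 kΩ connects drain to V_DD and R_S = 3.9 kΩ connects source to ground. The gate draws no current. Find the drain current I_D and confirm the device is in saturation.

V_G = V_DD·R_2/(R_1+R_2) = 11×47/167 = 3.1 V.
Assume saturation: I_D = (k_n/2)(V_GS − V_t)² with V_GS = V_G − I_D·R_S = 3.1 − 3.9·I_D.
Substituting gives 24.3·I_D² − 9.68·I_D + 0.775 = 0, with roots I_D = 0.111 or 0.287 mA.
The root I_D = 0.287 mA gives V_GS = 1.98 V ≤ V_t, so take I_D = 0.111 mA.
Then V_GS = 2.66 V and V_DS = V_DD − I_D(R_D+R_S) = 11 − 0.111×5.4 = 10.4 V.
Saturation requires V_DS ≥ V_GS − V_t = 0.263 V; 10.4 ≥ 0.263 ✓.

I_D ≈ 0.11 mA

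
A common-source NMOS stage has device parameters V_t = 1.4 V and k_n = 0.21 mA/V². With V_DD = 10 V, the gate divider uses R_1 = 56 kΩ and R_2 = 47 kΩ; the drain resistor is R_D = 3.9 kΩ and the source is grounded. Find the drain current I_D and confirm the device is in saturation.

V_G = V_DD·R_2/(R_1+R_2) = 10×47/103 = 4.56 V. With the source grounded, V_GS = V_G = 4.56 V.
Assume saturation: I_D = (k_n/2)(V_GS − V_t)² = (0.21/2)×(4.56 − 1.4)² = 0.105×3.16² = 1.05 mA.
V_DS = V_DD − I_D·R_D = 10 − 1.05×3.9 = 5.9 V.
Saturation requires V_DS ≥ V_GS − V_t = 3.16 V; 5.9 ≥ 3.16 ✓.

I_D ≈ 1.1 mA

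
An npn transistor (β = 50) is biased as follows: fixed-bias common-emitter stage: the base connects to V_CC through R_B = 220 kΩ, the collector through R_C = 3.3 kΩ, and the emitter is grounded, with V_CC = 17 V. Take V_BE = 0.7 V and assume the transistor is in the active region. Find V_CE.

V_CE ≈ 4.8 V

Base loop: V_CC = I_B·R_B + V_BE, so I_B = (17 − 0.7)/220 kΩ = 0.0741 mA.
In the active region I_C = β·I_B = 50 × 0.0741 = 3.7 mA.
Collector loop: V_CE = V_CC − I_C·R_C = 17 − 3.7×3.3 = 4.77 V.
Since V_CE = 4.77 V > V_CE(sat) ≈ 0.2 V, the transistor is in the active region as assumed.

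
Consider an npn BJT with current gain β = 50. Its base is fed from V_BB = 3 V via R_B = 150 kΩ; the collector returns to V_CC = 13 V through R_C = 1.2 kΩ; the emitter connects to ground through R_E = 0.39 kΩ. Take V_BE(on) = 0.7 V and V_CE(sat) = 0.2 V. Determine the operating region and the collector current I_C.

Assume active. Base-emitter loop: I_B = (V_BB − V_BE)/(R_B + (β+1)R_E) = (3 − 0.7)/(150 + 51×0.39) = 0.0135 mA.
I_C = β·I_B = 50×0.0135 = 0.677 mA.
V_CE = V_CC − I_C·R_C − I_E·R_E = 13 − 0.677×1.2 − 0.69×0.39 = 11.9 V > V_CE(sat), so the active-region assumption holds.

active; I_C ≈ 0.68 mA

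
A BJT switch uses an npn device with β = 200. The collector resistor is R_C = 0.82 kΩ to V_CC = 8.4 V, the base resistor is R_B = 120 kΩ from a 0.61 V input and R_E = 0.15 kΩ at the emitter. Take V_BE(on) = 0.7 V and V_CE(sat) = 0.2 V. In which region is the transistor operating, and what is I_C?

V_BB = 0.61 V ≤ V_BE(on) = 0.7 V, so the base-emitter junction is not forward biased.
The transistor is in cutoff: I_B = I_C = 0.

cutoff; I_C ≈ 0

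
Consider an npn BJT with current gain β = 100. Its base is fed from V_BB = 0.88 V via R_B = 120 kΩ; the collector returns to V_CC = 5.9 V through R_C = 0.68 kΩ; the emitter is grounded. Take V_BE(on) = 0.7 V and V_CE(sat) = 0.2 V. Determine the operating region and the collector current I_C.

Assume active. Base-emitter loop: I_B = (V_BB − V_BE)/R_B = (0.88 − 0.7)/120 = 0.0015 mA.
I_C = β·I_B = 100×0.0015 = 0.15 mA.
V_CE = V_CC − I_C·R_C = 5.9 − 0.15×0.68 = 5.8 V > V_CE(sat), so the active-region assumption holds.

active; I_C ≈ 0.15 mA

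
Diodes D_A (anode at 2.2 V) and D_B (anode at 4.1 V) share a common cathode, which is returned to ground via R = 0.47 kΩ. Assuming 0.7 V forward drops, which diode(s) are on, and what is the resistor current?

Only D_B conducts; I_R ≈ 7.2 mA

Assume both conduct. Then node N would need to be at both 2.2−0.7 = 1.5 V and 4.1−0.7 = 3.4 V, which is impossible.
Assume only D_B conducts: V_N = 4.1 − 0.7 = 3.4 V, so I_R = 3.4/0.47 = 7.23 mA.
Check D_A: its anode-to-cathode voltage is 2.2 − 3.4 = -1.2 V < 0.7 V, so it is off. The assumption is consistent.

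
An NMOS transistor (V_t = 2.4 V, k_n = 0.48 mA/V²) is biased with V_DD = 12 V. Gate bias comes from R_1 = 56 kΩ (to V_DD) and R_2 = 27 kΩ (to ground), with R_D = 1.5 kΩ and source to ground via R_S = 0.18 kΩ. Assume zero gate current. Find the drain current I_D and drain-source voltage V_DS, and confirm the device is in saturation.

V_G = V_DD·R_2/(R_1+R_2) = 12×27/83 = 3.9 V.
Assume saturation: I_D = (k_n/2)(V_GS − V_t)² with V_GS = V_G − I_D·R_S = 3.9 − 0.18·I_D.
Substituting gives 0.00778·I_D² − 1.13·I_D + 0.543 = 0, with roots I_D = 0.482 or 145 mA.
The root I_D = 145 mA gives V_GS = -22.2 V ≤ V_t, so take I_D = 0.482 mA.
Then V_GS = 3.82 V and V_DS = V_DD − I_D(R_D+R_S) = 12 − 0.482×1.68 = 11.2 V.
Saturation requires V_DS ≥ V_GS − V_t = 1.42 V; 11.2 ≥ 1.42 ✓.

I_D ≈ 0.48 mA, V_DS ≈ 11 V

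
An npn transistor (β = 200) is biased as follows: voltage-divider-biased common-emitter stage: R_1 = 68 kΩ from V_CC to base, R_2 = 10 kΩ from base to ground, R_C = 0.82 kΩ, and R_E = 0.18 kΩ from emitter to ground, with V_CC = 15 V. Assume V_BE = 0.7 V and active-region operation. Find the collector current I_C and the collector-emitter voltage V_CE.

I_C ≈ 5.4 mA, V_CE ≈ 9.5 V

Thevenize the base divider: V_Th = V_CC·R_2/(R_1+R_2) = 15×10/78 = 1.92 V, R_Th = R_1‖R_2 = 8.72 kΩ.
Base-emitter loop: V_Th = I_B·R_Th + V_BE + (β+1)I_B·R_E, so I_B = (1.92 − 0.7) / (8.72 + 201×0.18) = 0.0272 mA.
I_C = β·I_B = 200×0.0272 = 5.45 mA, and I_E = (β+1)I_B = 5.48 mA.
V_CE = V_CC − I_C·R_C − I_E·R_E = 15 − 5.45×0.82 − 5.48×0.18 = 9.55 V.
V_CE = 9.55 V > 0.2 V confirms active-region operation.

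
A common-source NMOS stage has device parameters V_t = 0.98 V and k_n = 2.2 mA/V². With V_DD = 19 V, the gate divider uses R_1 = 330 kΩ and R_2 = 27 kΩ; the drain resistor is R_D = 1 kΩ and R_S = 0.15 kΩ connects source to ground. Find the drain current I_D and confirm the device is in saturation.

I_D ≈ 0.2 mA

V_G = V_DD·R_2/(R_1+R_2) = 19×27/357 = 1.44 V.
Assume saturation: I_D = (k_n/2)(V_GS − V_t)² with V_GS = V_G − I_D·R_S = 1.44 − 0.15·I_D.
Substituting gives 0.0248·I_D² − 1.15·I_D + 0.23 = 0, with roots I_D = 0.2 or 46.3 mA.
The root I_D = 46.3 mA gives V_GS = -5.51 V ≤ V_t, so take I_D = 0.2 mA.
Then V_GS = 1.41 V and V_DS = V_DD − I_D(R_D+R_S) = 19 − 0.2×1.15 = 18.8 V.
Saturation requires V_DS ≥ V_GS − V_t = 0.427 V; 18.8 ≥ 0.427 ✓.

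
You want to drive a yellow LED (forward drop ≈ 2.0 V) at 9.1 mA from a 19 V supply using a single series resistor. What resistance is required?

The resistor drops V_S − V_D = 19 − 2.0 = 17 V at 9.1 mA.
R = 17 V / 9.1 mA = 1.87 kΩ.

R ≈ 1.9 kΩ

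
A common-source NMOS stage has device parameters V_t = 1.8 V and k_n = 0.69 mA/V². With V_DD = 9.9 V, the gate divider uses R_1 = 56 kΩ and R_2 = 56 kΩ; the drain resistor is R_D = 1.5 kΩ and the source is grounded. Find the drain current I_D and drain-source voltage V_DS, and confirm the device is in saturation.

V_G = V_DD·R_2/(R_1+R_2) = 9.9×56/112 = 4.95 V. With the source grounded, V_GS = V_G = 4.95 V.
Assume saturation: I_D = (k_n/2)(V_GS − V_t)² = (0.69/2)×(4.95 − 1.8)² = 0.345×3.15² = 3.42 mA.
V_DS = V_DD − I_D·R_D = 9.9 − 3.42×1.5 = 4.77 V.
Saturation requires V_DS ≥ V_GS − V_t = 3.15 V; 4.77 ≥ 3.15 ✓.

I_D ≈ 3.4 mA, V_DS ≈ 4.8 V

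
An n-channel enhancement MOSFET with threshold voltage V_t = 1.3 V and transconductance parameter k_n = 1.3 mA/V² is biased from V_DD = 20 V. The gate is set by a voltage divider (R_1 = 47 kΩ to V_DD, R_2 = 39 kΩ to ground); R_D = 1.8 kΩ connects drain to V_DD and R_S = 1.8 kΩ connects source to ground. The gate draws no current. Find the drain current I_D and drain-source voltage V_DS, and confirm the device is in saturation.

V_G = V_DD·R_2/(R_1+R_2) = 20×39/86 = 9.07 V.
Assume saturation: I_D = (k_n/2)(V_GS − V_t)² with V_GS = V_G − I_D·R_S = 9.07 − 1.8·I_D.
Substituting gives 2.11·I_D² − 19.2·I_D + 39.2 = 0, with roots I_D = 3.1 or 6.01 mA.
The root I_D = 6.01 mA gives V_GS = -1.74 V ≤ V_t, so take I_D = 3.1 mA.
Then V_GS = 3.48 V and V_DS = V_DD − I_D(R_D+R_S) = 20 − 3.1×3.6 = 8.83 V.
Saturation requires V_DS ≥ V_GS − V_t = 2.18 V; 8.83 ≥ 2.18 ✓.

I_D ≈ 3.1 mA, V_DS ≈ 8.8 V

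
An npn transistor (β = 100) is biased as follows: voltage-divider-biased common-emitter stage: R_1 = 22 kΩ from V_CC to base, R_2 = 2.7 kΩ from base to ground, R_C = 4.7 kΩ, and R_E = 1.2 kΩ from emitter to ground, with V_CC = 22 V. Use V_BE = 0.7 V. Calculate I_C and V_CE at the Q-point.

Thevenize the base divider: V_Th = V_CC·R_2/(R_1+R_2) = 22×2.7/24.7 = 2.4 V, R_Th = R_1‖R_2 = 2.4 kΩ.
Base-emitter loop: V_Th = I_B·R_Th + V_BE + (β+1)I_B·R_E, so I_B = (2.4 − 0.7) / (2.4 + 101×1.2) = 0.0138 mA.
I_C = β·I_B = 100×0.0138 = 1.38 mA, and I_E = (β+1)I_B = 1.39 mA.
V_CE = V_CC − I_C·R_C − I_E·R_E = 22 − 1.38×4.7 − 1.39×1.2 = 13.8 V.
V_CE = 13.8 V > 0.2 V confirms active-region operation.

I_C ≈ 1.4 mA, V_CE ≈ 14 V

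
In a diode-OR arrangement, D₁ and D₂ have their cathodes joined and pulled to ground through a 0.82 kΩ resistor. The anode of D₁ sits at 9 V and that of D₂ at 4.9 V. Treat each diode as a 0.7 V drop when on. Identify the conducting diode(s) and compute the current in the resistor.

Assume both conduct. Then node N would need to be at both 9−0.7 = 8.3 V and 4.9−0.7 = 4.2 V, which is impossible.
Assume only D₁ conducts: V_N = 9 − 0.7 = 8.3 V, so I_R = 8.3/0.82 = 10.1 mA.
Check D₂: its anode-to-cathode voltage is 4.9 − 8.3 = -3.4 V < 0.7 V, so it is off. The assumption is consistent.

Only D₁ conducts; I_R ≈ 10 mA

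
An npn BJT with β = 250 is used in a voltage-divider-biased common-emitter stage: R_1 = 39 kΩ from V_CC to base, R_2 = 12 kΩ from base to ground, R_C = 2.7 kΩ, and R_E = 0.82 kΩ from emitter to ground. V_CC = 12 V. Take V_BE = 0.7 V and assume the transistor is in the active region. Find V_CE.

Thevenize the base divider: V_Th = V_CC·R_2/(R_1+R_2) = 12×12/51 = 2.82 V, R_Th = R_1‖R_2 = 9.18 kΩ.
Base-emitter loop: V_Th = I_B·R_Th + V_BE + (β+1)I_B·R_E, so I_B = (2.82 − 0.7) / (9.18 + 251×0.82) = 0.00988 mA.
I_C = β·I_B = 250×0.00988 = 2.47 mA, and I_E = (β+1)I_B = 2.48 mA.
V_CE = V_CC − I_C·R_C − I_E·R_E = 12 − 2.47×2.7 − 2.48×0.82 = 3.3 V.
V_CE = 3.3 V > 0.2 V confirms active-region operation.

V_CE ≈ 3.3 V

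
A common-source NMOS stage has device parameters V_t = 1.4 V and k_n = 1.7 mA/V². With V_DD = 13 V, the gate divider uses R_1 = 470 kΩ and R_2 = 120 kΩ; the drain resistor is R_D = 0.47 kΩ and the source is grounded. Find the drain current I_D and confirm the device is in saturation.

V_G = V_DD·R_2/(R_1+R_2) = 13×120/590 = 2.64 V. With the source grounded, V_GS = V_G = 2.64 V.
Assume saturation: I_D = (k_n/2)(V_GS − V_t)² = (1.7/2)×(2.64 − 1.4)² = 0.85×1.24² = 1.32 mA.
V_DS = V_DD − I_D·R_D = 13 − 1.32×0.47 = 12.4 V.
Saturation requires V_DS ≥ V_GS − V_t = 1.24 V; 12.4 ≥ 1.24 ✓.

I_D ≈ 1.3 mA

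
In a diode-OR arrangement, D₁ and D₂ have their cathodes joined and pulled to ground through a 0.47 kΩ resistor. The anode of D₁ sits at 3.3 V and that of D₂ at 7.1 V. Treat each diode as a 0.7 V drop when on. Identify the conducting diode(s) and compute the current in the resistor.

Assume both conduct. Then node N would need to be at both 3.3−0.7 = 2.6 V and 7.1−0.7 = 6.4 V, which is impossible.
Assume only D₂ conducts: V_N = 7.1 − 0.7 = 6.4 V, so I_R = 6.4/0.47 = 13.6 mA.
Check D₁: its anode-to-cathode voltage is 3.3 − 6.4 = -3.1 V < 0.7 V, so it is off. The assumption is consistent.

Only D₂ conducts; I_R ≈ 14 mA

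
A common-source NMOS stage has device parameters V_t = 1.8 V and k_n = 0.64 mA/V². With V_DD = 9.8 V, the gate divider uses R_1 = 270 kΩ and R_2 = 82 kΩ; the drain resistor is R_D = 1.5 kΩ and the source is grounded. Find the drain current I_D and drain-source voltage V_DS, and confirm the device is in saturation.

I_D ≈ 0.075 mA, V_DS ≈ 9.7 V

V_G = V_DD·R_2/(R_1+R_2) = 9.8×82/352 = 2.28 V. With the source grounded, V_GS = V_G = 2.28 V.
Assume saturation: I_D = (k_n/2)(V_GS − V_t)² = (0.64/2)×(2.28 − 1.8)² = 0.32×0.483² = 0.0746 mA.
V_DS = V_DD − I_D·R_D = 9.8 − 0.0746×1.5 = 9.69 V.
Saturation requires V_DS ≥ V_GS − V_t = 0.483 V; 9.69 ≥ 0.483 ✓.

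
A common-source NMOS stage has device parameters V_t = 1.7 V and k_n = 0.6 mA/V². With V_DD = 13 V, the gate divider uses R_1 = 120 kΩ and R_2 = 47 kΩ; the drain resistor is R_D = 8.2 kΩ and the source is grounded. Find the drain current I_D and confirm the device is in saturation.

V_G = V_DD·R_2/(R_1+R_2) = 13×47/167 = 3.66 V. With the source grounded, V_GS = V_G = 3.66 V.
Assume saturation: I_D = (k_n/2)(V_GS − V_t)² = (0.6/2)×(3.66 − 1.7)² = 0.3×1.96² = 1.15 mA.
V_DS = V_DD − I_D·R_D = 13 − 1.15×8.2 = 3.56 V.
Saturation requires V_DS ≥ V_GS − V_t = 1.96 V; 3.56 ≥ 1.96 ✓.

I_D ≈ 1.2 mA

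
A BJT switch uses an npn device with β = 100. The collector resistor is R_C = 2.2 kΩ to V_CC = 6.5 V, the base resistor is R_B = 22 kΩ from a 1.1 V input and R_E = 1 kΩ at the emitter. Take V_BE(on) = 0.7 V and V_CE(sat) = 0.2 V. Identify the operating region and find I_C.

active; I_C ≈ 0.33 mA

Assume active. Base-emitter loop: I_B = (V_BB − V_BE)/(R_B + (β+1)R_E) = (1.1 − 0.7)/(22 + 101×1) = 0.00325 mA.
I_C = β·I_B = 100×0.00325 = 0.325 mA.
V_CE = V_CC − I_C·R_C − I_E·R_E = 6.5 − 0.325×2.2 − 0.328×1 = 5.46 V > V_CE(sat), so the active-region assumption holds.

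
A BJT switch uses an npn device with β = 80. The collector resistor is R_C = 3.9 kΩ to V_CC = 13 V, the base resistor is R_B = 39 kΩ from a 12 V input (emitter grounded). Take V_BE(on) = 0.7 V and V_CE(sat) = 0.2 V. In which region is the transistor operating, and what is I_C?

Assume active: I_B = (12 − 0.7)/39 = 0.29 mA, giving I_C = β·I_B = 23.2 mA.
But then V_CE = 13 − 23.2×3.9 = -77.4 V < V_CE(sat) = 0.2 V — impossible in the active region.
So the transistor is saturated. With V_CE = 0.2 V, I_C = (V_CC − 0.2)/R_C = 12.8/3.9 = 3.28 mA.
Check: β·I_B = 23.2 mA > I_C = 3.28 mA, confirming saturation.

saturation; I_C ≈ 3.3 mA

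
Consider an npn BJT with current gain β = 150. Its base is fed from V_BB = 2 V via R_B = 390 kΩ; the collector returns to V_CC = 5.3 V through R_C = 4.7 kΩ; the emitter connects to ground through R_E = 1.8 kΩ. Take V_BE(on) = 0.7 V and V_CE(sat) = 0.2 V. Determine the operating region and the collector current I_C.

Assume active. Base-emitter loop: I_B = (V_BB − V_BE)/(R_B + (β+1)R_E) = (2 − 0.7)/(390 + 151×1.8) = 0.00196 mA.
I_C = β·I_B = 150×0.00196 = 0.295 mA.
V_CE = V_CC − I_C·R_C − I_E·R_E = 5.3 − 0.295×4.7 − 0.297×1.8 = 3.38 V > V_CE(sat), so the active-region assumption holds.

active; I_C ≈ 0.29 mA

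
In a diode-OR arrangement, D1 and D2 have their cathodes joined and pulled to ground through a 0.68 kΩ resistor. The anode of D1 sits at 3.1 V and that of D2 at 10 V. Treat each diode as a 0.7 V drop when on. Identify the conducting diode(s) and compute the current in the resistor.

Only D2 conducts; I_R ≈ 14 mA

Assume both conduct. Then node N would need to be at both 3.1−0.7 = 2.4 V and 10−0.7 = 9.3 V, which is impossible.
Assume only D2 conducts: V_N = 10 − 0.7 = 9.3 V, so I_R = 9.3/0.68 = 13.7 mA.
Check D1: its anode-to-cathode voltage is 3.1 − 9.3 = -6.2 V < 0.7 V, so it is off. The assumption is consistent.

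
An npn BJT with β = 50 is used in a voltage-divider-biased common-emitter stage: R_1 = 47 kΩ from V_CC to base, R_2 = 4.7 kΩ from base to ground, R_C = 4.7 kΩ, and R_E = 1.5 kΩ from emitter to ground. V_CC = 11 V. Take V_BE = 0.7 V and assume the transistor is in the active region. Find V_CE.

V_CE ≈ 9.8 V

Thevenize the base divider: V_Th = V_CC·R_2/(R_1+R_2) = 11×4.7/51.7 = 1 V, R_Th = R_1‖R_2 = 4.27 kΩ.
Base-emitter loop: V_Th = I_B·R_Th + V_BE + (β+1)I_B·R_E, so I_B = (1 − 0.7) / (4.27 + 51×1.5) = 0.00371 mA.
I_C = β·I_B = 50×0.00371 = 0.186 mA, and I_E = (β+1)I_B = 0.189 mA.
V_CE = V_CC − I_C·R_C − I_E·R_E = 11 − 0.186×4.7 − 0.189×1.5 = 9.84 V.
V_CE = 9.84 V > 0.2 V confirms active-region operation.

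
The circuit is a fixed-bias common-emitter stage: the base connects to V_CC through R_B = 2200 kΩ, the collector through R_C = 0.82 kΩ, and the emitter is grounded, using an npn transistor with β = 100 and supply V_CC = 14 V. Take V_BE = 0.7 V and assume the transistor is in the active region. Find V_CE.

Base loop: V_CC = I_B·R_B + V_BE, so I_B = (14 − 0.7)/2200 kΩ = 0.00605 mA.
In the active region I_C = β·I_B = 100 × 0.00605 = 0.605 mA.
Collector loop: V_CE = V_CC − I_C·R_C = 14 − 0.605×0.82 = 13.5 V.
Since V_CE = 13.5 V > V_CE(sat) ≈ 0.2 V, the transistor is in the active region as assumed.

V_CE ≈ 14 V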